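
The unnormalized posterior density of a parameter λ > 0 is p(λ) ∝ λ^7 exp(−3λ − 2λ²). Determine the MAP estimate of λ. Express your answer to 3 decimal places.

ℓ'(λ) = 7/λ − 3 − 4λ. Setting this to zero and multiplying by λ: 4λ² + 3λ − 7 = 0.
λ = (−3 + √(3² + 4·4·7)) / (2·4) = (−3 + √121) / 8 = (−3 + 11)/8 = 1.
ℓ''(λ) = −7/λ² − 4 < 0, confirming a maximum.

λ̂_MAP = 1.000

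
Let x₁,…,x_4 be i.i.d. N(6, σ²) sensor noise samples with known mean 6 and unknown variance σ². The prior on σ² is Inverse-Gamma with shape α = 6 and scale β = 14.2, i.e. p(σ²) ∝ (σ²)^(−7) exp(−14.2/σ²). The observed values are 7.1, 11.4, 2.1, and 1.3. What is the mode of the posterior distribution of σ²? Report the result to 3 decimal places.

Sum of squared deviations about the known mean: SS = (7.1−6)² + (11.4−6)² + (2.1−6)² + (1.3−6)² = 67.67.
The Normal likelihood contributes (σ²)^(−n/2) exp(−SS/(2σ²)), so the posterior is Inverse-Gamma(α + n/2, β + SS/2) = Inverse-Gamma(8, 48.035).
The mode of Inverse-Gamma(a, b) is b/(a+1) = 48.035/9 ≈ 5.337.

σ̂²_MAP = 5.337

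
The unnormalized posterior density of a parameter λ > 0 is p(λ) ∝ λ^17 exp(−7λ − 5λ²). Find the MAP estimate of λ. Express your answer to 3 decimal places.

ℓ'(λ) = 17/λ − 7 − 10λ. Setting this to zero and multiplying by λ: 10λ² + 7λ − 17 = 0.
λ = (−7 + √(7² + 4·10·17)) / (2·10) = (−7 + √729) / 20 = (−7 + 27)/20 = 1.
ℓ''(λ) = −17/λ² − 10 < 0, confirming a maximum.

λ̂_MAP = 1.000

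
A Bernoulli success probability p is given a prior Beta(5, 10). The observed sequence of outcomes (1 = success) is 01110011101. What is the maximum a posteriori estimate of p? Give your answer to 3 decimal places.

p̂_MAP = 0.458

Prior: Beta(5, 10).
Data: 7 successes in 11 trials (from the sequence). The binomial likelihood contributes p^7(1−p)^4, so the posterior is Beta(5+7, 10+4) = Beta(12, 14).
For Beta(a, b) with a, b > 1 the mode is (a−1)/(a+b−2) = 11/24 ≈ 0.458.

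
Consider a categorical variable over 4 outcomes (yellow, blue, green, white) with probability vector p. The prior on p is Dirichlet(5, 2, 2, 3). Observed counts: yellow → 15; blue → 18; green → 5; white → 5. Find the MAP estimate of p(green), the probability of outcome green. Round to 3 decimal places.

The posterior is Dirichlet(αᵢ + nᵢ) = Dirichlet(20, 20, 7, 8).
For a Dirichlet(a₁,…,a_K) with all aᵢ > 1, the mode has j-th component (aⱼ − 1)/(Σaᵢ − K).
Here Σaᵢ = 55 and K = 4, so p(green) = (7 − 1)/(55 − 4) = 6/51 ≈ 0.118.

MAP estimate of p(green) = 0.118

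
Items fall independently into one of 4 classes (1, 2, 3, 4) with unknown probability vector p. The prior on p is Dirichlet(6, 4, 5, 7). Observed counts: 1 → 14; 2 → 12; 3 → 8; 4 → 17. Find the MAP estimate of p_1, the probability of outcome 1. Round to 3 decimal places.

The posterior is Dirichlet(αᵢ + nᵢ) = Dirichlet(20, 16, 13, 24).
For a Dirichlet(a₁,…,a_K) with all aᵢ > 1, the mode has j-th component (aⱼ − 1)/(Σaᵢ − K).
Here Σaᵢ = 73 and K = 4, so p_1 = (20 − 1)/(73 − 4) = 19/69 ≈ 0.275.

MAP estimate: 0.275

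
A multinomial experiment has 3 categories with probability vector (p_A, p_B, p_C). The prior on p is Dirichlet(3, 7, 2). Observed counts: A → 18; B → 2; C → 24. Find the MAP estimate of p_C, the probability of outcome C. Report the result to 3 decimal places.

MAP estimate of p_C = 0.472

The posterior is Dirichlet(αᵢ + nᵢ) = Dirichlet(21, 9, 26).
For a Dirichlet(a₁,…,a_K) with all aᵢ > 1, the mode has j-th component (aⱼ − 1)/(Σaᵢ − K).
Here Σaᵢ = 56 and K = 3, so p_C = (26 − 1)/(56 − 3) = 25/53 ≈ 0.472.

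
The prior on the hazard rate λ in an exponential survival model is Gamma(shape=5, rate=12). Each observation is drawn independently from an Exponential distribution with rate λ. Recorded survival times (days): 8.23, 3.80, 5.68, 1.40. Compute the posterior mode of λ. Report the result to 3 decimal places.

λ̂_MAP = 0.257

The Exponential(rate=λ) likelihood is ∝ λ^n e^(−λΣtᵢ). Here n = 4 and Σtᵢ = 8.23 + 3.80 + 5.68 + 1.40 = 19.11.
Posterior ∝ λ^4e^(−12λ) · λ^4e^(−19.11λ) = λ^8e^(−31.11λ), i.e. Gamma(9, 31.11).
Mode = (a−1)/b = 8/31.11 ≈ 0.257.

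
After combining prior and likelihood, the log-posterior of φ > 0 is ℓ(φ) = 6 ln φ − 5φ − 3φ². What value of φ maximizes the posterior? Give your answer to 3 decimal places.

ℓ'(φ) = 6/φ − 5 − 6φ. Setting this to zero and multiplying by φ: 6φ² + 5φ − 6 = 0.
φ = (−5 + √(5² + 4·6·6)) / (2·6) = (−5 + √169) / 12 = (−5 + 13)/12 = 2/3.
ℓ''(φ) = −6/φ² − 6 < 0, confirming a maximum.

φ̂_MAP = 0.667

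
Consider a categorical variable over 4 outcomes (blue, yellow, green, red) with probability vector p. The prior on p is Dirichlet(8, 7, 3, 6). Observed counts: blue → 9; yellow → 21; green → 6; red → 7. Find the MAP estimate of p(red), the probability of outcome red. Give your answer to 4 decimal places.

MAP estimate of p(red) = 0.1905

The posterior is Dirichlet(αᵢ + nᵢ) = Dirichlet(17, 28, 9, 13).
For a Dirichlet(a₁,…,a_K) with all aᵢ > 1, the mode has j-th component (aⱼ − 1)/(Σaᵢ − K).
Here Σaᵢ = 67 and K = 4, so p(red) = (13 − 1)/(67 − 4) = 12/63 ≈ 0.1905.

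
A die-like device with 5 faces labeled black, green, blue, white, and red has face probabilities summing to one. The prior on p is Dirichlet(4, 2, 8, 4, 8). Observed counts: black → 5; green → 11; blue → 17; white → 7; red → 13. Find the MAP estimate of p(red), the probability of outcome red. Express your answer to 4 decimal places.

The posterior is Dirichlet(αᵢ + nᵢ) = Dirichlet(9, 13, 25, 11, 21).
For a Dirichlet(a₁,…,a_K) with all aᵢ > 1, the mode has j-th component (aⱼ − 1)/(Σaᵢ − K).
Here Σaᵢ = 79 and K = 5, so p(red) = (21 − 1)/(79 − 5) = 20/74 ≈ 0.2703.

MAP estimate of p(red) = 0.2703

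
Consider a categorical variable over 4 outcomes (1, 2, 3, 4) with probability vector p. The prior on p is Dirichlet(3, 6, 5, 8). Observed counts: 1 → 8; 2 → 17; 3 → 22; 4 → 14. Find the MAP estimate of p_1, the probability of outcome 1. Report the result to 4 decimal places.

The posterior is Dirichlet(αᵢ + nᵢ) = Dirichlet(11, 23, 27, 22).
For a Dirichlet(a₁,…,a_K) with all aᵢ > 1, the mode has j-th component (aⱼ − 1)/(Σaᵢ − K).
Here Σaᵢ = 83 and K = 4, so p_1 = (11 − 1)/(83 − 4) = 10/79 ≈ 0.1266.

MAP estimate: 0.1266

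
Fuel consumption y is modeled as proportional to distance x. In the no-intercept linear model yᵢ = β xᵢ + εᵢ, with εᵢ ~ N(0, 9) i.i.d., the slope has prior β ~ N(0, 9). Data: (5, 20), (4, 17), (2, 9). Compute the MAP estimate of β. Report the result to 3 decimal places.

β̂_MAP = 4.043

log p(β | y) = −Σ(yᵢ − βxᵢ)²/(2·9) − β²/(2·9) + const.
Setting the derivative to zero: Σxᵢ(yᵢ − βxᵢ)/9 − β/9 = 0, so β = Σxᵢyᵢ / (Σxᵢ² + σ²/τ²).
Σxᵢyᵢ = 5·20 + 4·17 + 2·9 = 186; Σxᵢ² = 45; σ²/τ² = 1.
β̂_MAP = 186 / (45 + 1) = 186/46 ≈ 4.043.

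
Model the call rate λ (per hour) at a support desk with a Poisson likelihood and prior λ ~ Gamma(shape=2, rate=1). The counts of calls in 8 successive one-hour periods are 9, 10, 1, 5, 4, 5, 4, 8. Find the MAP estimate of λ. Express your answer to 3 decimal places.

λ̂_MAP = 5.222

Σxᵢ = 9+10+1+5+4+5+4+8 = 46, with n = 8.
Posterior ∝ λe^(−1λ) · λ^46e^(−8λ) = λ^47e^(−9λ), i.e. Gamma(shape=48, rate=9).
The mode of a Gamma(a, b) with a ≥ 1 (shape–rate) is (a−1)/b = 47/9 ≈ 5.222.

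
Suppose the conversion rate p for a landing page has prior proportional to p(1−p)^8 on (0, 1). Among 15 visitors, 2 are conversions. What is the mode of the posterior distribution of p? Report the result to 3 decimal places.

The prior density ∝ p(1−p)^8 is the kernel of Beta(2, 9).
Data: 2 successes in 15 trials. The binomial likelihood contributes p^2(1−p)^13, so the posterior is Beta(2+2, 9+13) = Beta(4, 22).
For Beta(a, b) with a, b > 1 the mode is (a−1)/(a+b−2) = 3/24 ≈ 0.125.

p̂_MAP = 0.125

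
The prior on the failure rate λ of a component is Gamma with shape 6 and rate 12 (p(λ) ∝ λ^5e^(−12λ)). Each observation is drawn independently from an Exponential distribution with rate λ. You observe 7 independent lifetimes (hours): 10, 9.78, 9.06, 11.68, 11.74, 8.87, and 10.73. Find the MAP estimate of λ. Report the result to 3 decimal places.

The Exponential(rate=λ) likelihood is ∝ λ^n e^(−λΣtᵢ). Here n = 7 and Σtᵢ = 10 + 9.78 + 9.06 + 11.68 + 11.74 + 8.87 + 10.73 = 71.86.
Posterior ∝ λ^5e^(−12λ) · λ^7e^(−71.86λ) = λ^12e^(−83.86λ), i.e. Gamma(13, 83.86).
Mode = (a−1)/b = 12/83.86 ≈ 0.143.

λ̂_MAP = 0.143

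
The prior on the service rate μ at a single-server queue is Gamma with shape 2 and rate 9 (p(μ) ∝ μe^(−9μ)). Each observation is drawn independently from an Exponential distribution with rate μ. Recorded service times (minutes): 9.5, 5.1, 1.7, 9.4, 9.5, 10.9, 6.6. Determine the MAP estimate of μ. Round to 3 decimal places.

The Exponential(rate=μ) likelihood is ∝ μ^n e^(−μΣtᵢ). Here n = 7 and Σtᵢ = 9.5 + 5.1 + 1.7 + 9.4 + 9.5 + 10.9 + 6.6 = 52.7.
Posterior ∝ μe^(−9μ) · μ^7e^(−52.7μ) = μ^8e^(−61.7μ), i.e. Gamma(9, 61.7).
Mode = (a−1)/b = 8/61.7 ≈ 0.130.

μ̂_MAP = 0.130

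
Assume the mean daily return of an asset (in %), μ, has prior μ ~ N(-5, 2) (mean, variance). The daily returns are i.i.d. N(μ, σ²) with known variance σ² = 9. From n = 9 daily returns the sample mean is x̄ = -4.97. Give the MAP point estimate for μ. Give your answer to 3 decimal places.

μ̂_MAP = -4.980

n = 9, x̄ = -4.97.
For a Normal prior and Normal likelihood with known variance, the posterior is Normal; its mode equals its mean, the precision-weighted average.
Prior precision 1/σ₀² = 1/2 = 0.5; data precision n/σ² = 9/9 = 1.
μ̂ = (0.5·(-5) + 1·(-4.97)) / (0.5 + 1) = (-7.47)/1.5 = -4.980.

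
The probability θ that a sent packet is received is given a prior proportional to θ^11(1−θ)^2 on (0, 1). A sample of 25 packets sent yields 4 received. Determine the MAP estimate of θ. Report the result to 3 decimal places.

The prior density ∝ θ^11(1−θ)^2 is the kernel of Beta(12, 3).
Data: 4 successes in 25 trials. The binomial likelihood contributes θ^4(1−θ)^21, so the posterior is Beta(12+4, 3+21) = Beta(16, 24).
For Beta(a, b) with a, b > 1 the mode is (a−1)/(a+b−2) = 15/38 ≈ 0.395.

θ̂_MAP = 0.395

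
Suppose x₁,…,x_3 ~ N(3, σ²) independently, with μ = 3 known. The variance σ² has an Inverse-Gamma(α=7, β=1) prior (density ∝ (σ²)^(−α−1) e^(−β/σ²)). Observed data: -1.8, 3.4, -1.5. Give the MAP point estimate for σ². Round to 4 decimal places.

Sum of squared deviations about the known mean: SS = (-1.8−3)² + (3.4−3)² + (-1.5−3)² = 43.45.
The Normal likelihood contributes (σ²)^(−n/2) exp(−SS/(2σ²)), so the posterior is Inverse-Gamma(α + n/2, β + SS/2) = Inverse-Gamma(8.5, 22.725).
The mode of Inverse-Gamma(a, b) is b/(a+1) = 22.725/9.5 ≈ 2.3921.

σ̂²_MAP = 2.3921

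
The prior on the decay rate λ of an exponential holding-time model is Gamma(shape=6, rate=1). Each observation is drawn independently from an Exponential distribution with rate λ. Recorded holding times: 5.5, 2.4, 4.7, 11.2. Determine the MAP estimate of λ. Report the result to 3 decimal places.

The Exponential(rate=λ) likelihood is ∝ λ^n e^(−λΣtᵢ). Here n = 4 and Σtᵢ = 5.5 + 2.4 + 4.7 + 11.2 = 23.8.
Posterior ∝ λ^5e^(−1λ) · λ^4e^(−23.8λ) = λ^9e^(−24.8λ), i.e. Gamma(10, 24.8).
Mode = (a−1)/b = 9/24.8 ≈ 0.363.

λ̂_MAP = 0.363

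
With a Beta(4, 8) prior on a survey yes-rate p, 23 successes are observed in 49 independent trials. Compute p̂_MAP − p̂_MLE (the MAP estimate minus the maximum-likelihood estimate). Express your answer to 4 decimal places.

Posterior is Beta(27, 34); MAP = (27−1)/(61−2) = 26/59 ≈ 0.44068.
MLE ignores the prior: p̂_MLE = k/n = 23/49 ≈ 0.46939.
Difference = 26/59 − 23/49 = -83/2891 ≈ -0.0287.

MAP − MLE = -0.0287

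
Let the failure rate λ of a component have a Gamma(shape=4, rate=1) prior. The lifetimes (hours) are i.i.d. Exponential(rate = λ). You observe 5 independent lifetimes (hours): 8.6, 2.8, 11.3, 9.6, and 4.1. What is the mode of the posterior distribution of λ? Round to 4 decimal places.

The Exponential(rate=λ) likelihood is ∝ λ^n e^(−λΣtᵢ). Here n = 5 and Σtᵢ = 8.6 + 2.8 + 11.3 + 9.6 + 4.1 = 36.4.
Posterior ∝ λ^3e^(−1λ) · λ^5e^(−36.4λ) = λ^8e^(−37.4λ), i.e. Gamma(9, 37.4).
Mode = (a−1)/b = 8/37.4 ≈ 0.2139.

λ̂_MAP = 0.2139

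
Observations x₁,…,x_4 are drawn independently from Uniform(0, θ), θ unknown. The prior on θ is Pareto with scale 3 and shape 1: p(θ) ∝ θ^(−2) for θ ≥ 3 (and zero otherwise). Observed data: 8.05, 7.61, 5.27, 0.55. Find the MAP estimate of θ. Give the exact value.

The Uniform(0, θ) likelihood is θ^(−n) for θ ≥ max(xᵢ), zero otherwise. Here max(xᵢ) = 8.05.
Posterior ∝ θ^(−2) · θ^(−4) = θ^(−6) on θ ≥ max(3, 8.05) = 8.05.
This density is strictly decreasing in θ, so the posterior mode lies at the lower boundary of the support.

θ̂_MAP = 8.05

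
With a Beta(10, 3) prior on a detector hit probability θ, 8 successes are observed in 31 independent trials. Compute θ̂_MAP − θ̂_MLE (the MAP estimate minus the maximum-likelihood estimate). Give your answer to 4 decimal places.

Posterior is Beta(18, 26); MAP = (18−1)/(44−2) = 17/42 ≈ 0.40476.
MLE ignores the prior: θ̂_MLE = k/n = 8/31 ≈ 0.25806.
Difference = 17/42 − 8/31 = 191/1302 ≈ 0.1467.

MAP − MLE = 0.1467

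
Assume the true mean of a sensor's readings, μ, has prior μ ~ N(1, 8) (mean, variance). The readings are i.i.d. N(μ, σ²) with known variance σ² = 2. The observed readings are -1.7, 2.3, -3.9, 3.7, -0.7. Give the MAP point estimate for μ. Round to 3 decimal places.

n = 5; x̄ = ((-1.7) + 2.3 + (-3.9) + 3.7 + (-0.7))/5 = -0.3/5 = -0.06.
For a Normal prior and Normal likelihood with known variance, the posterior is Normal; its mode equals its mean, the precision-weighted average.
Prior precision 1/σ₀² = 1/8 = 0.125; data precision n/σ² = 5/2 = 2.5.
μ̂ = (0.125·1 + 2.5·(-0.06)) / (0.125 + 2.5) = (-0.025)/2.625 = -1/105 ≈ -0.010.

μ̂_MAP = -0.010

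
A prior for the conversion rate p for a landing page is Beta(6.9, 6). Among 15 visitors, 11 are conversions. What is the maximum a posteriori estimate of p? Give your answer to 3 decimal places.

p̂_MAP = 0.653

Prior: Beta(6.9, 6).
Data: 11 successes in 15 trials. The binomial likelihood contributes p^11(1−p)^4, so the posterior is Beta(6.9+11, 6+4) = Beta(17.9, 10).
For Beta(a, b) with a, b > 1 the mode is (a−1)/(a+b−2) = 16.9/25.9 ≈ 0.653.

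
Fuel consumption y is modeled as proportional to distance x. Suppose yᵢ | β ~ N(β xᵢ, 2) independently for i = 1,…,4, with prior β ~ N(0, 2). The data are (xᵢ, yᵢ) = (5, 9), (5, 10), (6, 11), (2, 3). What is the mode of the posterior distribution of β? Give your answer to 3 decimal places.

β̂_MAP = 1.835

log p(β | y) = −Σ(yᵢ − βxᵢ)²/(2·2) − β²/(2·2) + const.
Setting the derivative to zero: Σxᵢ(yᵢ − βxᵢ)/2 − β/2 = 0, so β = Σxᵢyᵢ / (Σxᵢ² + σ²/τ²).
Σxᵢyᵢ = 5·9 + 5·10 + 6·11 + 2·3 = 167; Σxᵢ² = 90; σ²/τ² = 1.
β̂_MAP = 167 / (90 + 1) = 167/91 ≈ 1.835.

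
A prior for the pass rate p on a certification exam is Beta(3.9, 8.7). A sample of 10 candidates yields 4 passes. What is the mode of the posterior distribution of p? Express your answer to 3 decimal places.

Prior: Beta(3.9, 8.7).
Data: 4 successes in 10 trials. The binomial likelihood contributes p^4(1−p)^6, so the posterior is Beta(3.9+4, 8.7+6) = Beta(7.9, 14.7).
For Beta(a, b) with a, b > 1 the mode is (a−1)/(a+b−2) = 6.9/20.6 ≈ 0.335.

p̂_MAP = 0.335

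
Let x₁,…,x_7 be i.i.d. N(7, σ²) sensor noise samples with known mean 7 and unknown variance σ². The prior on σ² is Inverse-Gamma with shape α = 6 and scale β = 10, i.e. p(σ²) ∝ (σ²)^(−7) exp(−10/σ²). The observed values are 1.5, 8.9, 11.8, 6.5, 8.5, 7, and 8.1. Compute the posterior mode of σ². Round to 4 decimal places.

σ̂²_MAP = 3.8386

Sum of squared deviations about the known mean: SS = (1.5−7)² + (8.9−7)² + (11.8−7)² + (6.5−7)² + (8.5−7)² + (7−7)² + (8.1−7)² = 60.61.
The Normal likelihood contributes (σ²)^(−n/2) exp(−SS/(2σ²)), so the posterior is Inverse-Gamma(α + n/2, β + SS/2) = Inverse-Gamma(9.5, 40.305).
The mode of Inverse-Gamma(a, b) is b/(a+1) = 40.305/10.5 ≈ 3.8386.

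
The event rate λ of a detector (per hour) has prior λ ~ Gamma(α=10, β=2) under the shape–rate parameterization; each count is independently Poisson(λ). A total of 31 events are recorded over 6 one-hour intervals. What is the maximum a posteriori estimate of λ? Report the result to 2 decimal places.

Σxᵢ = 31, n = 6.
Posterior ∝ λ^9e^(−2λ) · λ^31e^(−6λ) = λ^40e^(−8λ), i.e. Gamma(shape=41, rate=8).
The mode of a Gamma(a, b) with a ≥ 1 (shape–rate) is (a−1)/b = 40/8 ≈ 5.00.

λ̂_MAP = 5.00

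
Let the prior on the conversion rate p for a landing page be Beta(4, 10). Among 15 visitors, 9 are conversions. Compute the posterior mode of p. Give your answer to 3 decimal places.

p̂_MAP = 0.444

Prior: Beta(4, 10).
Data: 9 successes in 15 trials. The binomial likelihood contributes p^9(1−p)^6, so the posterior is Beta(4+9, 10+6) = Beta(13, 16).
For Beta(a, b) with a, b > 1 the mode is (a−1)/(a+b−2) = 12/27 ≈ 0.444.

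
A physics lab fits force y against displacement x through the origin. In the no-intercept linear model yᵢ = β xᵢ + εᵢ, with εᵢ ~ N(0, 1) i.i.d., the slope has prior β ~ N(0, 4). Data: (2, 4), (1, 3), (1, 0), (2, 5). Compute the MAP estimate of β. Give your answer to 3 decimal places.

β̂_MAP = 2.049

log p(β | y) = −Σ(yᵢ − βxᵢ)²/(2·1) − β²/(2·4) + const.
Setting the derivative to zero: Σxᵢ(yᵢ − βxᵢ)/1 − β/4 = 0, so β = Σxᵢyᵢ / (Σxᵢ² + σ²/τ²).
Σxᵢyᵢ = 2·4 + 1·3 + 1·0 + 2·5 = 21; Σxᵢ² = 10; σ²/τ² = 0.25.
β̂_MAP = 21 / (10 + 0.25) = 21/10.25 ≈ 2.049.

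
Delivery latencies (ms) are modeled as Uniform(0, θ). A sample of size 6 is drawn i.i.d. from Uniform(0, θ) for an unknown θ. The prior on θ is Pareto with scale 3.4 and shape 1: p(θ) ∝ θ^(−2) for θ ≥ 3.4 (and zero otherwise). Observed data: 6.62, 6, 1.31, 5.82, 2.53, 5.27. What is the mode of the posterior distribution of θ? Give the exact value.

θ̂_MAP = 6.62

The Uniform(0, θ) likelihood is θ^(−n) for θ ≥ max(xᵢ), zero otherwise. Here max(xᵢ) = 6.62.
Posterior ∝ θ^(−2) · θ^(−6) = θ^(−8) on θ ≥ max(3.4, 6.62) = 6.62.
This density is strictly decreasing in θ, so the posterior mode lies at the lower boundary of the support.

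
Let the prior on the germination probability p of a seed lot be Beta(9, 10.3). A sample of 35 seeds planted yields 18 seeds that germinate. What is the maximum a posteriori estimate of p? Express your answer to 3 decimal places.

Prior: Beta(9, 10.3).
Data: 18 successes in 35 trials. The binomial likelihood contributes p^18(1−p)^17, so the posterior is Beta(9+18, 10.3+17) = Beta(27, 27.3).
For Beta(a, b) with a, b > 1 the mode is (a−1)/(a+b−2) = 26/52.3 ≈ 0.497.

p̂_MAP = 0.497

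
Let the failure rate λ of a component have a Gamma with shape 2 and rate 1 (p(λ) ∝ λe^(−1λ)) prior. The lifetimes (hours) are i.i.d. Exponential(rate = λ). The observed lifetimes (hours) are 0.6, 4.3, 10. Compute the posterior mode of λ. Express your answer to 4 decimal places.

λ̂_MAP = 0.2516

The Exponential(rate=λ) likelihood is ∝ λ^n e^(−λΣtᵢ). Here n = 3 and Σtᵢ = 0.6 + 4.3 + 10 = 14.9.
Posterior ∝ λe^(−1λ) · λ^3e^(−14.9λ) = λ^4e^(−15.9λ), i.e. Gamma(5, 15.9).
Mode = (a−1)/b = 4/15.9 ≈ 0.2516.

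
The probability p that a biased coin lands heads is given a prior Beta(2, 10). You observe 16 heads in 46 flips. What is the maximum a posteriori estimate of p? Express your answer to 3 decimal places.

p̂_MAP = 0.304

Prior: Beta(2, 10).
Data: 16 successes in 46 trials. The binomial likelihood contributes p^16(1−p)^30, so the posterior is Beta(2+16, 10+30) = Beta(18, 40).
For Beta(a, b) with a, b > 1 the mode is (a−1)/(a+b−2) = 17/56 ≈ 0.304.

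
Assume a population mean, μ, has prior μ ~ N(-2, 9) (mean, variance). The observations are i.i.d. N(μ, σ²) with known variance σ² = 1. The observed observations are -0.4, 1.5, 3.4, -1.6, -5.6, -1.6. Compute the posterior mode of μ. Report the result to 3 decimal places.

μ̂_MAP = -0.740

n = 6; x̄ = ((-0.4) + 1.5 + 3.4 + (-1.6) + (-5.6) + (-1.6))/6 = -4.3/6 = -43/60 ≈ -0.7167.
For a Normal prior and Normal likelihood with known variance, the posterior is Normal; its mode equals its mean, the precision-weighted average.
Prior precision 1/σ₀² = 1/9; data precision n/σ² = 6/1 = 6.
μ̂ = ((1/9)·(-2) + 6·(-43/60)) / (1/9 + 6) = (-407/90)/(55/9) = -0.740.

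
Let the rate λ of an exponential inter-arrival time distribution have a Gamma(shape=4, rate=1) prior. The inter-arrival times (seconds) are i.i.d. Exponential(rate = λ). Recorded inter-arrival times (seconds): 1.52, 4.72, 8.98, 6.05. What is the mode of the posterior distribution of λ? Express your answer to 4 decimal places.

The Exponential(rate=λ) likelihood is ∝ λ^n e^(−λΣtᵢ). Here n = 4 and Σtᵢ = 1.52 + 4.72 + 8.98 + 6.05 = 21.27.
Posterior ∝ λ^3e^(−1λ) · λ^4e^(−21.27λ) = λ^7e^(−22.27λ), i.e. Gamma(8, 22.27).
Mode = (a−1)/b = 7/22.27 ≈ 0.3143.

λ̂_MAP = 0.3143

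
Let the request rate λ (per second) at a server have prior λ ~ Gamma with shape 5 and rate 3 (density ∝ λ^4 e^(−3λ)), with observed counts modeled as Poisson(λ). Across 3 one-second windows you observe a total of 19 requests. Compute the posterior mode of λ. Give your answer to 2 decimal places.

Σxᵢ = 19, n = 3.
Posterior ∝ λ^4e^(−3λ) · λ^19e^(−3λ) = λ^23e^(−6λ), i.e. Gamma(shape=24, rate=6).
The mode of a Gamma(a, b) with a ≥ 1 (shape–rate) is (a−1)/b = 23/6 ≈ 3.83.

λ̂_MAP = 3.83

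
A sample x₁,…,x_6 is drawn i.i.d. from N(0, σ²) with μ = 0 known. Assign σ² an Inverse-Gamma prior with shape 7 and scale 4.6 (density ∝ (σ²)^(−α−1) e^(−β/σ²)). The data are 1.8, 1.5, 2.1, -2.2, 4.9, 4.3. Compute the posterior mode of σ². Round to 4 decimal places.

σ̂²_MAP = 3.0200

Sum of squared deviations about the known mean: SS = (1.8−0)² + (1.5−0)² + (2.1−0)² + (-2.2−0)² + (4.9−0)² + (4.3−0)² = 57.24.
The Normal likelihood contributes (σ²)^(−n/2) exp(−SS/(2σ²)), so the posterior is Inverse-Gamma(α + n/2, β + SS/2) = Inverse-Gamma(10, 33.22).
The mode of Inverse-Gamma(a, b) is b/(a+1) = 33.22/11 ≈ 3.0200.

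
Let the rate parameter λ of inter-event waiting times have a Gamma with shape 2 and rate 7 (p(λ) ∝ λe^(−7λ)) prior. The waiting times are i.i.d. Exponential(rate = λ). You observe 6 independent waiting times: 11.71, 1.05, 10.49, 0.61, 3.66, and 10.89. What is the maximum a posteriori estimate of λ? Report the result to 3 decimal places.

The Exponential(rate=λ) likelihood is ∝ λ^n e^(−λΣtᵢ). Here n = 6 and Σtᵢ = 11.71 + 1.05 + 10.49 + 0.61 + 3.66 + 10.89 = 38.41.
Posterior ∝ λe^(−7λ) · λ^6e^(−38.41λ) = λ^7e^(−45.41λ), i.e. Gamma(8, 45.41).
Mode = (a−1)/b = 7/45.41 ≈ 0.154.

λ̂_MAP = 0.154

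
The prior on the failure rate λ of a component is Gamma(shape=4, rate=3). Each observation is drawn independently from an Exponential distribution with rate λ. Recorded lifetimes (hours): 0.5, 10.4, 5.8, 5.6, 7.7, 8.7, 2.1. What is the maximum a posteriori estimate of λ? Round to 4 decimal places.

The Exponential(rate=λ) likelihood is ∝ λ^n e^(−λΣtᵢ). Here n = 7 and Σtᵢ = 0.5 + 10.4 + 5.8 + 5.6 + 7.7 + 8.7 + 2.1 = 40.8.
Posterior ∝ λ^3e^(−3λ) · λ^7e^(−40.8λ) = λ^10e^(−43.8λ), i.e. Gamma(11, 43.8).
Mode = (a−1)/b = 10/43.8 ≈ 0.2283.

λ̂_MAP = 0.2283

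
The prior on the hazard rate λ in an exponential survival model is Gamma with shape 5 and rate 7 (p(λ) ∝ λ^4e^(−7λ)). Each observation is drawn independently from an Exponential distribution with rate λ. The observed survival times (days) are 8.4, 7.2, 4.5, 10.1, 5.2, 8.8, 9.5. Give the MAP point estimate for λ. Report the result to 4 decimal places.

The Exponential(rate=λ) likelihood is ∝ λ^n e^(−λΣtᵢ). Here n = 7 and Σtᵢ = 8.4 + 7.2 + 4.5 + 10.1 + 5.2 + 8.8 + 9.5 = 53.7.
Posterior ∝ λ^4e^(−7λ) · λ^7e^(−53.7λ) = λ^11e^(−60.7λ), i.e. Gamma(12, 60.7).
Mode = (a−1)/b = 11/60.7 ≈ 0.1812.

λ̂_MAP = 0.1812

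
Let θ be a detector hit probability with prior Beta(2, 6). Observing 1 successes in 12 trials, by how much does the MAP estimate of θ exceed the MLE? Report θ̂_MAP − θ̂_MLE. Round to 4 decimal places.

Posterior is Beta(3, 17); MAP = (3−1)/(20−2) = 2/18 ≈ 0.11111.
MLE ignores the prior: θ̂_MLE = k/n = 1/12 ≈ 0.08333.
Difference = 2/18 − 1/12 = 1/36 ≈ 0.0278.

MAP − MLE = 0.0278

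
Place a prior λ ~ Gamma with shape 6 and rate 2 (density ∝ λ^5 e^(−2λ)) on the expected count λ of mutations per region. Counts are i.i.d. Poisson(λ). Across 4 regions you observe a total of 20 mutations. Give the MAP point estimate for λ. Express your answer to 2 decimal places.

Σxᵢ = 20, n = 4.
Posterior ∝ λ^5e^(−2λ) · λ^20e^(−4λ) = λ^25e^(−6λ), i.e. Gamma(shape=26, rate=6).
The mode of a Gamma(a, b) with a ≥ 1 (shape–rate) is (a−1)/b = 25/6 ≈ 4.17.

λ̂_MAP = 4.17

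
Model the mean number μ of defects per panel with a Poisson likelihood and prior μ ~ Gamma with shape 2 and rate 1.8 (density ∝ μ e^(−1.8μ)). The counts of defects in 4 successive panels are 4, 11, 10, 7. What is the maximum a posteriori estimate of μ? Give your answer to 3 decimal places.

Σxᵢ = 4+11+10+7 = 32, with n = 4.
Posterior ∝ μe^(−1.8μ) · μ^32e^(−4μ) = μ^33e^(−5.8μ), i.e. Gamma(shape=34, rate=5.8).
The mode of a Gamma(a, b) with a ≥ 1 (shape–rate) is (a−1)/b = 33/5.8 ≈ 5.690.

μ̂_MAP = 5.690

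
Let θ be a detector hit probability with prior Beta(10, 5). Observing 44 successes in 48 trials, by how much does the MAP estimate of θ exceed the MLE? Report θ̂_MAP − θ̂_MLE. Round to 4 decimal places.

Posterior is Beta(54, 9); MAP = (54−1)/(63−2) = 53/61 ≈ 0.86885.
MLE ignores the prior: θ̂_MLE = k/n = 44/48 ≈ 0.91667.
Difference = 53/61 − 44/48 = -35/732 ≈ -0.0478.

MAP − MLE = -0.0478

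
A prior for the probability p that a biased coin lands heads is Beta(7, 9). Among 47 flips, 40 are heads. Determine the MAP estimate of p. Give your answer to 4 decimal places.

Prior: Beta(7, 9).
Data: 40 successes in 47 trials. The binomial likelihood contributes p^40(1−p)^7, so the posterior is Beta(7+40, 9+7) = Beta(47, 16).
For Beta(a, b) with a, b > 1 the mode is (a−1)/(a+b−2) = 46/61 ≈ 0.7541.

p̂_MAP = 0.7541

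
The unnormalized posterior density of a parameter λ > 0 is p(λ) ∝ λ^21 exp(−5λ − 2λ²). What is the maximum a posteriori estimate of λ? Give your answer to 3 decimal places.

ℓ'(λ) = 21/λ − 5 − 4λ. Setting this to zero and multiplying by λ: 4λ² + 5λ − 21 = 0.
λ = (−5 + √(5² + 4·4·21)) / (2·4) = (−5 + √361) / 8 = (−5 + 19)/8 = 7/4.
ℓ''(λ) = −21/λ² − 4 < 0, confirming a maximum.

λ̂_MAP = 1.750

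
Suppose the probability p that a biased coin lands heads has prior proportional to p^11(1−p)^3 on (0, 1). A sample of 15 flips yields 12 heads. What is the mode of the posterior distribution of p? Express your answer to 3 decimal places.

p̂_MAP = 0.793

The prior density ∝ p^11(1−p)^3 is the kernel of Beta(12, 4).
Data: 12 successes in 15 trials. The binomial likelihood contributes p^12(1−p)^3, so the posterior is Beta(12+12, 4+3) = Beta(24, 7).
For Beta(a, b) with a, b > 1 the mode is (a−1)/(a+b−2) = 23/29 ≈ 0.793.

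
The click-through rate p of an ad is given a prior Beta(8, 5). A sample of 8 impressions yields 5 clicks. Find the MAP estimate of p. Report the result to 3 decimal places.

Prior: Beta(8, 5).
Data: 5 successes in 8 trials. The binomial likelihood contributes p^5(1−p)^3, so the posterior is Beta(8+5, 5+3) = Beta(13, 8).
For Beta(a, b) with a, b > 1 the mode is (a−1)/(a+b−2) = 12/19 ≈ 0.632.

p̂_MAP = 0.632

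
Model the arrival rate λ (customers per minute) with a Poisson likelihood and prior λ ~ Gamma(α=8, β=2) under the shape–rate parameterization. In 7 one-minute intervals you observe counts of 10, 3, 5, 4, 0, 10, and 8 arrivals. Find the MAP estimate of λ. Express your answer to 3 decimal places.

λ̂_MAP = 5.222

Σxᵢ = 10+3+5+4+0+10+8 = 40, with n = 7.
Posterior ∝ λ^7e^(−2λ) · λ^40e^(−7λ) = λ^47e^(−9λ), i.e. Gamma(shape=48, rate=9).
The mode of a Gamma(a, b) with a ≥ 1 (shape–rate) is (a−1)/b = 47/9 ≈ 5.222.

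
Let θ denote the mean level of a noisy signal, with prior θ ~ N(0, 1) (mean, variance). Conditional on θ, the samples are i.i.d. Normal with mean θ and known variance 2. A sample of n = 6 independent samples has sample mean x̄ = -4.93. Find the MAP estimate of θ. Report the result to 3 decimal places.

θ̂_MAP = -3.698

n = 6, x̄ = -4.93.
For a Normal prior and Normal likelihood with known variance, the posterior is Normal; its mode equals its mean, the precision-weighted average.
Prior precision 1/σ₀² = 1/1 = 1; data precision n/σ² = 6/2 = 3.
θ̂ = (1·0 + 3·(-4.93)) / (1 + 3) = (-14.79)/4 = -3.6975 ≈ -3.698.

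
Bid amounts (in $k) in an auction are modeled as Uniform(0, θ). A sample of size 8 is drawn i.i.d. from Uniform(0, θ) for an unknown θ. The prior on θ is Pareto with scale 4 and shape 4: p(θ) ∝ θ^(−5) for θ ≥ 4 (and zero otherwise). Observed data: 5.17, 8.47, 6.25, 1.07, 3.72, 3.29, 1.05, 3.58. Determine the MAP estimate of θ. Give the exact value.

θ̂_MAP = 8.47

The Uniform(0, θ) likelihood is θ^(−n) for θ ≥ max(xᵢ), zero otherwise. Here max(xᵢ) = 8.47.
Posterior ∝ θ^(−5) · θ^(−8) = θ^(−13) on θ ≥ max(4, 8.47) = 8.47.
This density is strictly decreasing in θ, so the posterior mode lies at the lower boundary of the support.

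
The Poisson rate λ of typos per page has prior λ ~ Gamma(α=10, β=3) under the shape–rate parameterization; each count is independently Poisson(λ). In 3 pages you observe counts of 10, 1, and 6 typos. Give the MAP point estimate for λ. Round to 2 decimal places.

Σxᵢ = 10+1+6 = 17, with n = 3.
Posterior ∝ λ^9e^(−3λ) · λ^17e^(−3λ) = λ^26e^(−6λ), i.e. Gamma(shape=27, rate=6).
The mode of a Gamma(a, b) with a ≥ 1 (shape–rate) is (a−1)/b = 26/6 ≈ 4.33.

λ̂_MAP = 4.33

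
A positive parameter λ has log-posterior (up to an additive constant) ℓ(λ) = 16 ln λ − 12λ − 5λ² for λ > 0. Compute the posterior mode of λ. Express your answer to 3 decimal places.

λ̂_MAP = 0.800

ℓ'(λ) = 16/λ − 12 − 10λ. Setting this to zero and multiplying by λ: 10λ² + 12λ − 16 = 0.
λ = (−12 + √(12² + 4·10·16)) / (2·10) = (−12 + √784) / 20 = (−12 + 28)/20 = 4/5.
ℓ''(λ) = −16/λ² − 10 < 0, confirming a maximum.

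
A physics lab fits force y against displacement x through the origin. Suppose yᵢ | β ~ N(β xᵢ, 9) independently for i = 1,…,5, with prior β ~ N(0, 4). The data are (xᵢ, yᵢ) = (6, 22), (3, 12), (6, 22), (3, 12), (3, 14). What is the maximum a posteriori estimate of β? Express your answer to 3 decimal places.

log p(β | y) = −Σ(yᵢ − βxᵢ)²/(2·9) − β²/(2·4) + const.
Setting the derivative to zero: Σxᵢ(yᵢ − βxᵢ)/9 − β/4 = 0, so β = Σxᵢyᵢ / (Σxᵢ² + σ²/τ²).
Σxᵢyᵢ = 6·22 + 3·12 + 6·22 + 3·12 + 3·14 = 378; Σxᵢ² = 99; σ²/τ² = 2.25.
β̂_MAP = 378 / (99 + 2.25) = 378/101.25 ≈ 3.733.

β̂_MAP = 3.733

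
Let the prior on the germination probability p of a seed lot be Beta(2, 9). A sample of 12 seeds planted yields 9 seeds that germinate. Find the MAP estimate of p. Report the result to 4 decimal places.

Prior: Beta(2, 9).
Data: 9 successes in 12 trials. The binomial likelihood contributes p^9(1−p)^3, so the posterior is Beta(2+9, 9+3) = Beta(11, 12).
For Beta(a, b) with a, b > 1 the mode is (a−1)/(a+b−2) = 10/21 ≈ 0.4762.

p̂_MAP = 0.4762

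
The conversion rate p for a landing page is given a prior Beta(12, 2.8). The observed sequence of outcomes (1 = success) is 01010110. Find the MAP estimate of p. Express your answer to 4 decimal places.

Prior: Beta(12, 2.8).
Data: 4 successes in 8 trials (from the sequence). The binomial likelihood contributes p^4(1−p)^4, so the posterior is Beta(12+4, 2.8+4) = Beta(16, 6.8).
For Beta(a, b) with a, b > 1 the mode is (a−1)/(a+b−2) = 15/20.8 ≈ 0.7212.

p̂_MAP = 0.7212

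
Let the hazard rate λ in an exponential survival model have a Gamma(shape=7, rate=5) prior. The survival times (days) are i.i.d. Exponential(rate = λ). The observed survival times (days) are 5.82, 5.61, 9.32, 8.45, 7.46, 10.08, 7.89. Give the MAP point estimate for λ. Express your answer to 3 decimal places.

λ̂_MAP = 0.218

The Exponential(rate=λ) likelihood is ∝ λ^n e^(−λΣtᵢ). Here n = 7 and Σtᵢ = 5.82 + 5.61 + 9.32 + 8.45 + 7.46 + 10.08 + 7.89 = 54.63.
Posterior ∝ λ^6e^(−5λ) · λ^7e^(−54.63λ) = λ^13e^(−59.63λ), i.e. Gamma(14, 59.63).
Mode = (a−1)/b = 13/59.63 ≈ 0.218.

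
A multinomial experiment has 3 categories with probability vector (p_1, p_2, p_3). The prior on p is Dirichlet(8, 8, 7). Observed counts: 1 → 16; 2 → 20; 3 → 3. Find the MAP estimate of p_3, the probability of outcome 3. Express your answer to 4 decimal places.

The posterior is Dirichlet(αᵢ + nᵢ) = Dirichlet(24, 28, 10).
For a Dirichlet(a₁,…,a_K) with all aᵢ > 1, the mode has j-th component (aⱼ − 1)/(Σaᵢ − K).
Here Σaᵢ = 62 and K = 3, so p_3 = (10 − 1)/(62 − 3) = 9/59 ≈ 0.1525.

MAP estimate: 0.1525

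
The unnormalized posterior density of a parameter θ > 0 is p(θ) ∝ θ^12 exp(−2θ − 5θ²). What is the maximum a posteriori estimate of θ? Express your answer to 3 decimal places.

ℓ'(θ) = 12/θ − 2 − 10θ. Setting this to zero and multiplying by θ: 10θ² + 2θ − 12 = 0.
θ = (−2 + √(2² + 4·10·12)) / (2·10) = (−2 + √484) / 20 = (−2 + 22)/20 = 1.
ℓ''(θ) = −12/θ² − 10 < 0, confirming a maximum.

θ̂_MAP = 1.000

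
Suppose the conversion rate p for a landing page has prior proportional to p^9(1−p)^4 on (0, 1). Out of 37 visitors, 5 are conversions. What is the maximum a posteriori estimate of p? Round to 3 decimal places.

p̂_MAP = 0.280

The prior density ∝ p^9(1−p)^4 is the kernel of Beta(10, 5).
Data: 5 successes in 37 trials. The binomial likelihood contributes p^5(1−p)^32, so the posterior is Beta(10+5, 5+32) = Beta(15, 37).
For Beta(a, b) with a, b > 1 the mode is (a−1)/(a+b−2) = 14/50 ≈ 0.280.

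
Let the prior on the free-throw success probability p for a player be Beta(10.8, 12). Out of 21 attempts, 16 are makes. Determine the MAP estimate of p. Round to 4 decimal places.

Prior: Beta(10.8, 12).
Data: 16 successes in 21 trials. The binomial likelihood contributes p^16(1−p)^5, so the posterior is Beta(10.8+16, 12+5) = Beta(26.8, 17).
For Beta(a, b) with a, b > 1 the mode is (a−1)/(a+b−2) = 25.8/41.8 ≈ 0.6172.

p̂_MAP = 0.6172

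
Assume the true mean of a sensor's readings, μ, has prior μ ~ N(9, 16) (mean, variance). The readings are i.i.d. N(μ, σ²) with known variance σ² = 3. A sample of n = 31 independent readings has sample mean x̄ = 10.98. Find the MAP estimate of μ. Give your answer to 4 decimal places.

n = 31, x̄ = 10.98.
For a Normal prior and Normal likelihood with known variance, the posterior is Normal; its mode equals its mean, the precision-weighted average.
Prior precision 1/σ₀² = 1/16 = 0.0625; data precision n/σ² = 31/3.
μ̂ = (0.0625·9 + (31/3)·10.98) / (0.0625 + 31/3) = 114.0225/(499/48) = 136827/12475 ≈ 10.9681.

μ̂_MAP = 10.9681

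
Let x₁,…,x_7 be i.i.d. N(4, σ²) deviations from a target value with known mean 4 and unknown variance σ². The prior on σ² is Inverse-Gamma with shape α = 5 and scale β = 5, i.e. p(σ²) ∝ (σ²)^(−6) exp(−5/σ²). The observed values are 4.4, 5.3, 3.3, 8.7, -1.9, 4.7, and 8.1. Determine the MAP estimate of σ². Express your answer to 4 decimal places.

Sum of squared deviations about the known mean: SS = (4.4−4)² + (5.3−4)² + (3.3−4)² + (8.7−4)² + (-1.9−4)² + (4.7−4)² + (8.1−4)² = 76.54.
The Normal likelihood contributes (σ²)^(−n/2) exp(−SS/(2σ²)), so the posterior is Inverse-Gamma(α + n/2, β + SS/2) = Inverse-Gamma(8.5, 43.27).
The mode of Inverse-Gamma(a, b) is b/(a+1) = 43.27/9.5 ≈ 4.5547.

σ̂²_MAP = 4.5547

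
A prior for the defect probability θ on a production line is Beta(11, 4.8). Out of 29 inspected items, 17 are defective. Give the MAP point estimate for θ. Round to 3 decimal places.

Prior: Beta(11, 4.8).
Data: 17 successes in 29 trials. The binomial likelihood contributes θ^17(1−θ)^12, so the posterior is Beta(11+17, 4.8+12) = Beta(28, 16.8).
For Beta(a, b) with a, b > 1 the mode is (a−1)/(a+b−2) = 27/42.8 ≈ 0.631.

θ̂_MAP = 0.631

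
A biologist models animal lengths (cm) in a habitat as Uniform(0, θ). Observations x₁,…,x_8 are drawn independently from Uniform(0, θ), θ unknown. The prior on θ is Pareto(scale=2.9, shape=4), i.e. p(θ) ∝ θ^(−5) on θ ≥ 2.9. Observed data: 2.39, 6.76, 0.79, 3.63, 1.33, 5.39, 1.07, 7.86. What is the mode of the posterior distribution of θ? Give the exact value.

The Uniform(0, θ) likelihood is θ^(−n) for θ ≥ max(xᵢ), zero otherwise. Here max(xᵢ) = 7.86.
Posterior ∝ θ^(−5) · θ^(−8) = θ^(−13) on θ ≥ max(2.9, 7.86) = 7.86.
This density is strictly decreasing in θ, so the posterior mode lies at the lower boundary of the support.

θ̂_MAP = 7.86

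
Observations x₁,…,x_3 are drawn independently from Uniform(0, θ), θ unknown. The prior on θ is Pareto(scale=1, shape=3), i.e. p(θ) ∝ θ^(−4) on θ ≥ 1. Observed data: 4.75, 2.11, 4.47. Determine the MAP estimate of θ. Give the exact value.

The Uniform(0, θ) likelihood is θ^(−n) for θ ≥ max(xᵢ), zero otherwise. Here max(xᵢ) = 4.75.
Posterior ∝ θ^(−4) · θ^(−3) = θ^(−7) on θ ≥ max(1, 4.75) = 4.75.
This density is strictly decreasing in θ, so the posterior mode lies at the lower boundary of the support.

θ̂_MAP = 4.75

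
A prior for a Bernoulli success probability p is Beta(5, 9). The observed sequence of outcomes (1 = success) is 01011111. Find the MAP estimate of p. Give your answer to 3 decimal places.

Prior: Beta(5, 9).
Data: 6 successes in 8 trials (from the sequence). The binomial likelihood contributes p^6(1−p)^2, so the posterior is Beta(5+6, 9+2) = Beta(11, 11).
For Beta(a, b) with a, b > 1 the mode is (a−1)/(a+b−2) = 10/20 ≈ 0.500.

p̂_MAP = 0.500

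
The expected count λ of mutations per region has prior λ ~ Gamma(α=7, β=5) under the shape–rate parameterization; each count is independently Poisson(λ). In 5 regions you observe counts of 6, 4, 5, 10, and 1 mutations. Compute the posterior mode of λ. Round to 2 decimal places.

λ̂_MAP = 3.20

Σxᵢ = 6+4+5+10+1 = 26, with n = 5.
Posterior ∝ λ^6e^(−5λ) · λ^26e^(−5λ) = λ^32e^(−10λ), i.e. Gamma(shape=33, rate=10).
The mode of a Gamma(a, b) with a ≥ 1 (shape–rate) is (a−1)/b = 32/10 ≈ 3.20.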